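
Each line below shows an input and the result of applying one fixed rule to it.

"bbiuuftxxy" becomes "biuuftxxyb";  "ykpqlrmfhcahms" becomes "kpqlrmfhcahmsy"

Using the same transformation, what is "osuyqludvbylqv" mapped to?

suyqludvbylqvo

Looking at the pairs, the operation is to move the first character to the end.
"osuyqludvbylqv" → "suyqludvbylqvo".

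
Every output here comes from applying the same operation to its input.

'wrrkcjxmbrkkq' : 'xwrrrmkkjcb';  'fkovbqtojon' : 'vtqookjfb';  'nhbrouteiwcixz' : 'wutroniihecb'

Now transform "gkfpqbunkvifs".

In each case the input is transformed by: delete the last 2 characters, then sort the characters into reverse alphabetical order.
"gkfpqbunkvifs" → "gkfpqbunkvi" → "vuqpnkkigfb".

vuqpnkkigfb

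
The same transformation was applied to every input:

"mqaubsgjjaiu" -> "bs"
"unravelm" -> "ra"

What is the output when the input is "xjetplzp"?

et

In each case the input is transformed by: swap the front and back halves of the string, then keep only the last 2 characters.
Applying that to "xjetplzp" gives "et".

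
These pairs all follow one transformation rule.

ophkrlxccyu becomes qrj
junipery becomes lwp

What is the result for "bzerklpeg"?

What's happening: shift every letter 2 places forward in the alphabet (wrapping around), then keep only the first 3 characters.
Applying that to "bzerklpeg" gives "dbg".

dbg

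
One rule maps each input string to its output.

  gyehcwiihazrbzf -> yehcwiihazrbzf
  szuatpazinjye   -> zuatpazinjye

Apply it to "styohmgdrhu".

tyohmgdrhu

Rule — delete the first character.
So "styohmgdrhu" becomes "tyohmgdrhu".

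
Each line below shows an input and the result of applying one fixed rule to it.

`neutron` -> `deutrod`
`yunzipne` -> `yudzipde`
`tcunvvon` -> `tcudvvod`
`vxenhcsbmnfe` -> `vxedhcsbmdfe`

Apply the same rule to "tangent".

tadgedt

The pattern: replace every "n" with "d".
On "tangent" that produces "tadgedt".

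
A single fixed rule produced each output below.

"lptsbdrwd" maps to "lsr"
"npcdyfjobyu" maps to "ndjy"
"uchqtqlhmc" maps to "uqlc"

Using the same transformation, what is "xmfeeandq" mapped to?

What's happening: keep one character in every 3, starting at position 1 (positions 1st, 4th, 7th, ...).
"xmfeeandq" → "xen".

xen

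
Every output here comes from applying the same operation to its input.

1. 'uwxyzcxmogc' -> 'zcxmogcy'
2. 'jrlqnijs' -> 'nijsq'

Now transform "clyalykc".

lykca

Looking at the pairs, the operation is to delete the first 3 characters, then move the first character to the end.
Applying both steps to "clyalykc": "alykc", then "lykca".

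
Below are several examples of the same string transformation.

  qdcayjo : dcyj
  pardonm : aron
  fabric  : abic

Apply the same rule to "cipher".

iper

Looking at the pairs, the operation is to double every character, then keep one character in every 3, starting at position 3 (positions 3rd, 6th, 9th, ...).
Applying that to "cipher" gives "iper".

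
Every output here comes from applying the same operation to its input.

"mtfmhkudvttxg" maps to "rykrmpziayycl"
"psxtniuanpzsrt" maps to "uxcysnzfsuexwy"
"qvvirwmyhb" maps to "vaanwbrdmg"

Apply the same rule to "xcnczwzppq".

Looking at the pairs, the operation is to shift every letter 5 places forward in the alphabet (wrapping around).
Applying that to "xcnczwzppq" gives "chshebeuuv".

chshebeuuv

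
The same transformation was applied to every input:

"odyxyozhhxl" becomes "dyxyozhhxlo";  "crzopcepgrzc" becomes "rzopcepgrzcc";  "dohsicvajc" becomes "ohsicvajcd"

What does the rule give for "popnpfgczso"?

The transformation: move the first character to the end.
Applying that to "popnpfgczso" gives "opnpfgczsop".

opnpfgczsop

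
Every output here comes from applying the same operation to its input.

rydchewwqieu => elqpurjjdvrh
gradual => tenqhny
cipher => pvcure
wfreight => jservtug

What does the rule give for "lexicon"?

The pattern: shift every letter 13 places forward in the alphabet (wrapping around) — i.e. ROT13.
"lexicon" → "yrkvpba".

yrkvpba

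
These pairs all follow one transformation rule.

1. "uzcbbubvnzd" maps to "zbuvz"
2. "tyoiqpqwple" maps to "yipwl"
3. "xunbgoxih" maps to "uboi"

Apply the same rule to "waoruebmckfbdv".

aremkbv

Looking at the pairs, the operation is to keep every other character starting from the second (positions 2nd, 4th, 6th, ...).
So "waoruebmckfbdv" becomes "aremkbv".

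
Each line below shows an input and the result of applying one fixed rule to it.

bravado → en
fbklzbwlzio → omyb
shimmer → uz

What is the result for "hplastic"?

The rule is to keep one character in every 3, starting at position 2 (positions 2nd, 5th, 8th, ...), then shift every letter 13 places forward in the alphabet (wrapping around) — i.e. ROT13.
For "hplastic" the result is "cfp".

cfp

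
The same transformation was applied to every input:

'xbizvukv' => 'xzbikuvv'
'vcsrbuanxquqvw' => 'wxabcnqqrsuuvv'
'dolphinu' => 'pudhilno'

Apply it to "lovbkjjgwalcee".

The transformation: sort the characters into alphabetical order, then move the last 2 characters to the front (rotate right by 2).
Working it through for "lovbkjjgwalcee": intermediate "abceegjjkllovw", final "vwabceegjjkllo".

vwabceegjjkllo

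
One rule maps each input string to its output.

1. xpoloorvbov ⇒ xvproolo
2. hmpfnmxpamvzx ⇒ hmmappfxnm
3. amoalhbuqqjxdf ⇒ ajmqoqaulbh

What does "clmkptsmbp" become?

csltmpk

The pattern: delete the last 3 characters, then take characters alternately from the front and the back (1st, last, 2nd, 2nd-last, ...).
Applying both steps to "clmkptsmbp": "clmkpts", then "csltmpk".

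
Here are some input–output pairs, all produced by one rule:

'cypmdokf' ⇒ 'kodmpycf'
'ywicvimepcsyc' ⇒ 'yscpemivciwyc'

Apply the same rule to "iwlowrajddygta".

The pattern: reverse the string, then move the first character to the end.
Starting from "iwlowrajddygta": after the first operation, "atgyddjarwolwi"; after the second, "tgyddjarwolwia".

tgyddjarwolwia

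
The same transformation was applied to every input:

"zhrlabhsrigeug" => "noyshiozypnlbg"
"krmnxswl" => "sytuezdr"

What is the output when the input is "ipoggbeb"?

In each case the input is transformed by: shift every letter 7 places forward in the alphabet (wrapping around), then swap the first and last characters.
Working it through for "ipoggbeb": intermediate "pwvnnili", final "iwvnnilp".
(Check on "krmnxswl": → "rytuezds" → "sytuezdr" ✓)

iwvnnilp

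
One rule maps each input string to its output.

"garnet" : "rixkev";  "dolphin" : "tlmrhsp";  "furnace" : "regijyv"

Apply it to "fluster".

The rule is to move the first 3 characters to the end (rotate left by 3), then shift every letter 4 places forward in the alphabet (wrapping around).
So "fluster" becomes "wxivjpy".

wxivjpy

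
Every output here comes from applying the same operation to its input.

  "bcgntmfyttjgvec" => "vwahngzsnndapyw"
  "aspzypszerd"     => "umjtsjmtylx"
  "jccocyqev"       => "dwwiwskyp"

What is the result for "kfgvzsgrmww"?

ezaptmalgqq

What's happening: shift every letter 6 places backward in the alphabet (wrapping around).
Applying that to "kfgvzsgrmww" gives "ezaptmalgqq".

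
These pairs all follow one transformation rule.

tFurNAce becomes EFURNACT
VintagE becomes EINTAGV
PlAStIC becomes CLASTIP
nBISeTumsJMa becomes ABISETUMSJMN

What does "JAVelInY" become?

YAVELINJ

The transformation: swap the first and last characters, then convert every letter to uppercase.
Working it through for "JAVelInY": intermediate "YAVelInJ", final "YAVELINJ".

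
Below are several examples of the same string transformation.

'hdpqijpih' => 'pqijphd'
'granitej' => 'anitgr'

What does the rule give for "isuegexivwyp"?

What's happening: delete the last 2 characters, then move the first 2 characters to the end (rotate left by 2).
Applying both steps to "isuegexivwyp": "isuegexivw", then "uegexivwis".

uegexivwis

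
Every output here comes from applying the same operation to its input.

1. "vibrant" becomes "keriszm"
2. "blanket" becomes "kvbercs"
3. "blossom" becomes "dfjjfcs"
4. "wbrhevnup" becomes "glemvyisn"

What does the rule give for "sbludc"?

What's happening: shift every letter 9 places backward in the alphabet (wrapping around), then reverse the string.
Working it through for "sbludc": intermediate "jsclut", final "tulcsj".

tulcsj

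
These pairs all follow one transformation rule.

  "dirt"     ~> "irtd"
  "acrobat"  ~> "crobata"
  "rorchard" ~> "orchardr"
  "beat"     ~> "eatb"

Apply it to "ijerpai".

What's happening: move the first character to the end.
Doing the same to "ijerpai": "jerpaii".

jerpaii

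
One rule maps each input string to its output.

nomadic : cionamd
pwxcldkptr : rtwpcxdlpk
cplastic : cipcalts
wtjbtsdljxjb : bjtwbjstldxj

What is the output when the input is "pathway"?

The pattern: move the last 2 characters to the front (rotate right by 2), then swap each adjacent pair of characters (1↔2, 3↔4, ...).
For "pathway", step one produces "aypathw"; step two turns that into "yaaphtw".

yaaphtw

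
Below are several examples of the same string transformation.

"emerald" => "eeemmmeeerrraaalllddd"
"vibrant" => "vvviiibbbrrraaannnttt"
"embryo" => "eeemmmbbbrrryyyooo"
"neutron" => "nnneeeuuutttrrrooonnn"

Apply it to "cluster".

The transformation: repeat every character 3 times.
Doing the same to "cluster": "cccllluuusssttteeerrr".

cccllluuusssttteeerrr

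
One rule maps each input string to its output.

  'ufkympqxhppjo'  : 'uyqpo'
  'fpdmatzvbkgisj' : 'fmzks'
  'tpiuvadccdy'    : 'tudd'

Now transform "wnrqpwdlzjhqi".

Looking at the pairs, the operation is to keep one character in every 3, starting at position 1 (positions 1st, 4th, 7th, ...).
For "wnrqpwdlzjhqi" the result is "wqdji".

wqdji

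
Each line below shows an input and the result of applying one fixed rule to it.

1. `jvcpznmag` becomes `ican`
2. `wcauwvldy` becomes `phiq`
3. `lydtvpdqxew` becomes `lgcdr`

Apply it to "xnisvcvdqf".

afpqs

The pattern: keep every other character starting from the second (positions 2nd, 4th, 6th, ...), then shift every letter 13 places forward in the alphabet (wrapping around) — i.e. ROT13.
Applying both steps to "xnisvcvdqf": "nscdf", then "afpqs".
(Check on "jvcpznmag": → "vpna" → "ican" ✓)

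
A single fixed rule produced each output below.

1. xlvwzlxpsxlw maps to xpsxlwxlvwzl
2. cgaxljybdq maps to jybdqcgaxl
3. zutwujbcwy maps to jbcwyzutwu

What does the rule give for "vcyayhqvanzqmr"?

The pattern: swap the front and back halves of the string.
Doing the same to "vcyayhqvanzqmr": "vanzqmrvcyayhq".

vanzqmrvcyayhq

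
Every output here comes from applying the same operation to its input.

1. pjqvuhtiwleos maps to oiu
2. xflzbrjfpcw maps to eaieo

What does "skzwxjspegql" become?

io

What's happening: shift every letter 1 place backward in the alphabet (wrapping around), then keep only the vowels.
Working it through for "skzwxjspegql": intermediate "rjyvwirodfpk", final "io".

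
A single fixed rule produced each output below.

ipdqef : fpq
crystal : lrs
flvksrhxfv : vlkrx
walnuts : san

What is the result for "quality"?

yul

In each case the input is transformed by: move the last 2 characters to the front (rotate right by 2), then keep every other character starting from the second (positions 2nd, 4th, 6th, ...).
Working it through for "quality": intermediate "tyquali", final "yul".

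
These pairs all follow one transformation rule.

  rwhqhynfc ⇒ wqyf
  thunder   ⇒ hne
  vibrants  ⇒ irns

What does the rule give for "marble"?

abe

In each case the input is transformed by: keep every other character starting from the second (positions 2nd, 4th, 6th, ...).
Doing the same to "marble": "abe".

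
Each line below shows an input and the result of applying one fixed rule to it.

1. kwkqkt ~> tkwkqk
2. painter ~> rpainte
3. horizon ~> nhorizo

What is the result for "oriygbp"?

The transformation: move the last character to the front.
So "oriygbp" becomes "poriygb".

poriygb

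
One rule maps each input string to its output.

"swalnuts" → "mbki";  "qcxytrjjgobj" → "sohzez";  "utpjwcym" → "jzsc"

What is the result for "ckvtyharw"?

Looking at the pairs, the operation is to keep every other character starting from the second (positions 2nd, 4th, 6th, ...), then shift every letter 10 places backward in the alphabet (wrapping around).
For "ckvtyharw", step one produces "kthr"; step two turns that into "ajxh".

ajxh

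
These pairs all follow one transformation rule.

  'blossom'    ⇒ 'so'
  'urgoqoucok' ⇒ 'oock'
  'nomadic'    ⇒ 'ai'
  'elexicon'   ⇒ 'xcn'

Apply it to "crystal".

sa

The rule is to delete the first 2 characters, then keep every other character starting from the second (positions 2nd, 4th, 6th, ...).
"crystal" → "ystal" → "sa".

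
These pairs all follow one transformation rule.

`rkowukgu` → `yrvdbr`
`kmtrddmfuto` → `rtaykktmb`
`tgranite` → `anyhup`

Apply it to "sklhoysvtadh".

The rule is to delete the last 2 characters, then shift every letter 7 places forward in the alphabet (wrapping around).
Starting from "sklhoysvtadh": after the first operation, "sklhoysvta"; after the second, "zrsovfzcah".

zrsovfzcah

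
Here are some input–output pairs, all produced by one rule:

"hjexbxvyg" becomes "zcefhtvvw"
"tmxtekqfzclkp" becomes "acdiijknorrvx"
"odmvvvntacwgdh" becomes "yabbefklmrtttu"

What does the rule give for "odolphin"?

The rule is to sort the characters into alphabetical order, then shift every letter 2 places backward in the alphabet (wrapping around).
Applying that to "odolphin" gives "bfgjlmmn".
(Check on "hjexbxvyg": → "beghjvxxy" → "zcefhtvvw" ✓)

bfgjlmmn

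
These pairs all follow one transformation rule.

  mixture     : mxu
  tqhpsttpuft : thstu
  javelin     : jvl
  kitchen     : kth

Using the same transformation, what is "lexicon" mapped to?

Rule — move the last character to the front, then keep every other character starting from the second (positions 2nd, 4th, 6th, ...).
For "lexicon", step one produces "nlexico"; step two turns that into "lxc".

lxc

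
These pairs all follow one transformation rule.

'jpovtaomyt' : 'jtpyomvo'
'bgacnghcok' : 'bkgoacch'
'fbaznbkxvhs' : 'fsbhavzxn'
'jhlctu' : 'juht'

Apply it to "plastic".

What's happening: take characters alternately from the front and the back (1st, last, 2nd, 2nd-last, ...), then delete the last 2 characters.
Starting from "plastic": after the first operation, "pcliats"; after the second, "pclia".

pclia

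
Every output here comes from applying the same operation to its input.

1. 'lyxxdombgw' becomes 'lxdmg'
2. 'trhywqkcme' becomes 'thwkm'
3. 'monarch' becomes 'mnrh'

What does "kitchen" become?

Looking at the pairs, the operation is to keep every other character starting from the first (positions 1st, 3rd, 5th, ...).
So "kitchen" becomes "kthn".

kthn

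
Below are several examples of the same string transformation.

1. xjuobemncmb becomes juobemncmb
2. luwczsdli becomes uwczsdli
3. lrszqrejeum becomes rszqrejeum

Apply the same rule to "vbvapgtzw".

The transformation: delete the first character.
On "vbvapgtzw" that produces "bvapgtzw".

bvapgtzw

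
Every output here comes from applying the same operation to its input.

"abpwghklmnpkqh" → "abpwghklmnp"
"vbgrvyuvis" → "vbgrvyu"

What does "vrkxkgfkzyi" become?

vrkxkgfk

The transformation: delete the last 3 characters.
On "vrkxkgfkzyi" that produces "vrkxkgfk".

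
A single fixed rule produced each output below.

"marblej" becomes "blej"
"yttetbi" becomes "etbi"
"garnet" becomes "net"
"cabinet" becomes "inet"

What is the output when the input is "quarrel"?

Looking at the pairs, the operation is to delete the first 3 characters.
Applying that to "quarrel" gives "rrel".

rrel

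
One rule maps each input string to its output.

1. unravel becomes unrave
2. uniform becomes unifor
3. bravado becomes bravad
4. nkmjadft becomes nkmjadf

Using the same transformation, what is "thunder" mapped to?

The transformation: delete the last character.
Doing the same to "thunder": "thunde".

thunde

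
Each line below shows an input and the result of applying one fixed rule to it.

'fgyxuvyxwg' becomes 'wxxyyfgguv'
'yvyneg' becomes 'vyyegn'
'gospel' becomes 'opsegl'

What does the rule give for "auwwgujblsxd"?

suuwwxabdgjl

Each output is the input with this applied: sort the characters into alphabetical order, then swap the front and back halves of the string.
On "auwwgujblsxd": the first step gives "abdgjlsuuwwx", and the second then gives "suuwwxabdgjl".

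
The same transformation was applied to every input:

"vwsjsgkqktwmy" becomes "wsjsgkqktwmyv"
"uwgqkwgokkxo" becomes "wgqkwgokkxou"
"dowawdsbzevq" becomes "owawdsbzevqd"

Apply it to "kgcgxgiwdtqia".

gcgxgiwdtqiak

Looking at the pairs, the operation is to move the first character to the end.
On "kgcgxgiwdtqia" that produces "gcgxgiwdtqiak".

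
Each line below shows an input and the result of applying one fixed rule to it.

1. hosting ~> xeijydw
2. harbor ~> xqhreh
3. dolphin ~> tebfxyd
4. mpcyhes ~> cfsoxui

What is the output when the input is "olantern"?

What's happening: shift every letter 10 places backward in the alphabet (wrapping around).
Doing the same to "olantern": "ebqdjuhd".

ebqdjuhd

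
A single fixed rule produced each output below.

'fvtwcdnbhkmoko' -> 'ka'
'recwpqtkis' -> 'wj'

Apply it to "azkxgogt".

Rule — shift every letter 5 places forward in the alphabet (wrapping around), then keep only the first 2 characters.
"azkxgogt" → "fepcltly" → "fe".

fe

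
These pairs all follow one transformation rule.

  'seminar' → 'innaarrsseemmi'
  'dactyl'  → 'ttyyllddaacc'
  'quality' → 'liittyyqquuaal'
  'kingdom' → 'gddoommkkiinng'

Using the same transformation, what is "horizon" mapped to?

izzoonnhhoorri

The pattern: double every character, then swap the front and back halves of the string.
Applying that to "horizon" gives "izzoonnhhoorri".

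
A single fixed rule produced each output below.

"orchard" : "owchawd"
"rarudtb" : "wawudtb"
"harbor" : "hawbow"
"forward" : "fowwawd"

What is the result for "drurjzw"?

Looking at the pairs, the operation is to replace every "r" with "w".
Doing the same to "drurjzw": "dwuwjzw".

dwuwjzw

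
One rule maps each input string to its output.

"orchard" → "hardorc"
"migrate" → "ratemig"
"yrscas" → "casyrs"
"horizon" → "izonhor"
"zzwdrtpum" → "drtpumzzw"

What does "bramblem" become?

Each output is the input with this applied: move the first 3 characters to the end (rotate left by 3).
On "bramblem" that produces "mblembra".

mblembra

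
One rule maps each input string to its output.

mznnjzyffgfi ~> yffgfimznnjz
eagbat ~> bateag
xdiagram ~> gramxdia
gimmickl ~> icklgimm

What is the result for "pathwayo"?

The rule is to swap the front and back halves of the string.
Applying that to "pathwayo" gives "wayopath".

wayopath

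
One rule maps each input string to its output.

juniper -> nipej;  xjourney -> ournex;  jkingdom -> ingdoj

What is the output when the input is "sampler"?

Rule — swap the first and last characters, then delete the first 2 characters.
"sampler" → "ramples" → "mples".
(Check on "xjourney": → "yjournex" → "ournex" ✓)

mples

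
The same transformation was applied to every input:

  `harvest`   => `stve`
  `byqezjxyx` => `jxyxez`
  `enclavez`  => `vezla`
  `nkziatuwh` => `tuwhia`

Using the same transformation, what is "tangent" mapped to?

Rule — delete the first 3 characters, then move the first 2 characters to the end (rotate left by 2).
Applying that to "tangent" gives "ntge".

ntge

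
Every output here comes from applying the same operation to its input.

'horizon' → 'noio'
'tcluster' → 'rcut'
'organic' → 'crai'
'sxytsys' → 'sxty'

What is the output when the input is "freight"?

In each case the input is transformed by: move the last character to the front, then keep every other character starting from the first (positions 1st, 3rd, 5th, ...).
On "freight": the first step gives "tfreigh", and the second then gives "trih".

trih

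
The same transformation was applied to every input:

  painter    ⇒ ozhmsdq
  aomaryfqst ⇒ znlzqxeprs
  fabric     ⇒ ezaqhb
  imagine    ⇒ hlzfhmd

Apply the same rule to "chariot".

bgzqhns

In each case the input is transformed by: shift every letter 1 place backward in the alphabet (wrapping around).
Doing the same to "chariot": "bgzqhns".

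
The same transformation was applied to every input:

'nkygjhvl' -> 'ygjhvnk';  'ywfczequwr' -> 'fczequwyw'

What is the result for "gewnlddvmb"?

wnlddvmge

Looking at the pairs, the operation is to delete the last character, then move the first 2 characters to the end (rotate left by 2).
For "gewnlddvmb", step one produces "gewnlddvm"; step two turns that into "wnlddvmge".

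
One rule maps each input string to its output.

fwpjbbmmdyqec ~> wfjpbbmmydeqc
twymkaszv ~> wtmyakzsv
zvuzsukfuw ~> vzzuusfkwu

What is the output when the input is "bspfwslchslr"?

sbfpswclshrl

The pattern: swap each adjacent pair of characters (1↔2, 3↔4, ...).
So "bspfwslchslr" becomes "sbfpswclshrl".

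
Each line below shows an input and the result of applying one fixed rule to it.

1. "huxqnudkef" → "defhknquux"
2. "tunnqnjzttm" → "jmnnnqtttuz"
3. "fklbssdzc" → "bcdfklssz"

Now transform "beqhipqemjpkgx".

What's happening: sort the characters into alphabetical order.
"beqhipqemjpkgx" → "beeghijkmppqqx".

beeghijkmppqqx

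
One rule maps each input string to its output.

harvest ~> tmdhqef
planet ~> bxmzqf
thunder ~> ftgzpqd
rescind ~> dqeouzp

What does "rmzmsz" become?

dylyel

The pattern: shift every letter 12 places forward in the alphabet (wrapping around).
So "rmzmsz" becomes "dylyel".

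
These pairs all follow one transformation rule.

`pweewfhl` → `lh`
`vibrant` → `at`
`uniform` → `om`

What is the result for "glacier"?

The transformation: swap each adjacent pair of characters (1↔2, 3↔4, ...), then keep only the last 2 characters.
On "glacier": the first step gives "lgcaeir", and the second then gives "ir".

ir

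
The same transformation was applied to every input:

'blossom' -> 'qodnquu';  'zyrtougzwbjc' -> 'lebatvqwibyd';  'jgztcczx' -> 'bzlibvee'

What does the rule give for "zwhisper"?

Rule — shift every letter 2 places forward in the alphabet (wrapping around), then move the last 2 characters to the front (rotate right by 2).
For "zwhisper" the result is "gtbyjkur".

gtbyjkur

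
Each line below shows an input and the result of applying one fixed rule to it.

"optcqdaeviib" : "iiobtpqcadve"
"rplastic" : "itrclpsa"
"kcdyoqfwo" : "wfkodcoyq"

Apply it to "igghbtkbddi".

The transformation: move the last 3 characters to the front (rotate right by 3), then swap each adjacent pair of characters (1↔2, 3↔4, ...).
On "igghbtkbddi": the first step gives "ddiigghbtkb", and the second then gives "ddiiggbhktb".
(Check on "kcdyoqfwo": → "fwokcdyoq" → "wfkodcoyq" ✓)

ddiiggbhktb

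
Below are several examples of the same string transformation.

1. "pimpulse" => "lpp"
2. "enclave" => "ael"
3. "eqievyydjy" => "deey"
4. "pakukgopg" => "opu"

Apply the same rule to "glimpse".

pgm

In each case the input is transformed by: move the last 3 characters to the front (rotate right by 3), then keep one character in every 3, starting at position 1 (positions 1st, 4th, 7th, ...).
Applying both steps to "glimpse": "pseglim", then "pgm".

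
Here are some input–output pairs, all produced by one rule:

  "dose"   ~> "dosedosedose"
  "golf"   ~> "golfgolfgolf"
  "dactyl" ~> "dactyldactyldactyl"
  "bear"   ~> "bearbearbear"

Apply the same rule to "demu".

The transformation: write the whole string 3 times in a row.
Doing the same to "demu": "demudemudemu".

demudemudemu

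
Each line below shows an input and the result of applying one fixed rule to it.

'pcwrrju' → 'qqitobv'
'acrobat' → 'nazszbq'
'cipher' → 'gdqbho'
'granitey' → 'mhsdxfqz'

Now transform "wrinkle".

mjkdvqh

The rule is to shift every letter 1 place backward in the alphabet (wrapping around), then move the first 3 characters to the end (rotate left by 3).
For "wrinkle", step one produces "vqhmjkd"; step two turns that into "mjkdvqh".
(Check on "pcwrrju": → "obvqqit" → "qqitobv" ✓)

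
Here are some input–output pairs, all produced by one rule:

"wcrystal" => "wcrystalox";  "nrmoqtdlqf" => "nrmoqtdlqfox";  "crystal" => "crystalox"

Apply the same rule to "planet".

planetox

Each output is the input with this applied: append "ox".
So "planet" becomes "planetox".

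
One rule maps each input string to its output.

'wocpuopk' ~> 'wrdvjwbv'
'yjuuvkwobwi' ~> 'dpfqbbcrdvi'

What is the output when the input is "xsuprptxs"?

ezezbwywa

In each case the input is transformed by: move the last 2 characters to the front (rotate right by 2), then shift every letter 7 places forward in the alphabet (wrapping around).
"xsuprptxs" → "ezezbwywa".
(Check on "wocpuopk": → "pkwocpuo" → "wrdvjwbv" ✓)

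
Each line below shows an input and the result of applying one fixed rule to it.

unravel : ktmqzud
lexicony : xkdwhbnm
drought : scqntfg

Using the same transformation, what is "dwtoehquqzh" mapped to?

The pattern: shift every letter 1 place backward in the alphabet (wrapping around), then move the last character to the front.
Applying both steps to "dwtoehquqzh": "cvsndgptpyg", then "gcvsndgptpy".

gcvsndgptpy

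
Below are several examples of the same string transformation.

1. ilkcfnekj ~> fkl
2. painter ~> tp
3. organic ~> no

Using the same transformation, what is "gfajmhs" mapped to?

What's happening: move the first 2 characters to the end (rotate left by 2), then keep one character in every 3, starting at position 3 (positions 3rd, 6th, 9th, ...).
Applying both steps to "gfajmhs": "ajmhsgf", then "mg".

mg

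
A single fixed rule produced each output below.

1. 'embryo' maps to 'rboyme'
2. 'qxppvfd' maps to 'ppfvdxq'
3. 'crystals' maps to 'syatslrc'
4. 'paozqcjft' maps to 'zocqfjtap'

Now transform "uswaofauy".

The rule is to swap each adjacent pair of characters (1↔2, 3↔4, ...), then move the first 2 characters to the end (rotate left by 2).
Starting from "uswaofauy": after the first operation, "suawfouay"; after the second, "awfouaysu".

awfouaysu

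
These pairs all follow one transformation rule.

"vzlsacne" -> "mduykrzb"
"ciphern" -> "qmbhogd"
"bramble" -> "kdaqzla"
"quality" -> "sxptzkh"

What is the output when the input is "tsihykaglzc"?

ybsrhgxjzfk

Looking at the pairs, the operation is to shift every letter 1 place backward in the alphabet (wrapping around), then move the last 2 characters to the front (rotate right by 2).
Starting from "tsihykaglzc": after the first operation, "srhgxjzfkyb"; after the second, "ybsrhgxjzfk".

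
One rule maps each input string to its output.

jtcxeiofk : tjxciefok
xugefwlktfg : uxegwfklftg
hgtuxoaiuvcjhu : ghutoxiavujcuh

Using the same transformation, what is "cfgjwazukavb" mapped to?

Rule — swap each adjacent pair of characters (1↔2, 3↔4, ...).
"cfgjwazukavb" → "fcjgawuzakbv".

fcjgawuzakbv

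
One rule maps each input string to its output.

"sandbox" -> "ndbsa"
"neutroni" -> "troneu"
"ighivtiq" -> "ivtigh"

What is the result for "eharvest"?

rveeha

The transformation: delete the last 2 characters, then move the last 3 characters to the front (rotate right by 3).
On "eharvest" that produces "rveeha".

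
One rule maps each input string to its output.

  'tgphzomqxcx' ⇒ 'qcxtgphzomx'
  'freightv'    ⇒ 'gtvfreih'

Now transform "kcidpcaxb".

cxbkcidpa

Looking at the pairs, the operation is to move the last 3 characters to the front (rotate right by 3), then swap the first and last characters.
Working it through for "kcidpcaxb": intermediate "axbkcidpc", final "cxbkcidpa".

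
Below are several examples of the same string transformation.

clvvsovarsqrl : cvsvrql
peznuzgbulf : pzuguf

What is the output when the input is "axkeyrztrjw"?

The transformation: keep every other character starting from the first (positions 1st, 3rd, 5th, ...).
Doing the same to "axkeyrztrjw": "akyzrw".

akyzrw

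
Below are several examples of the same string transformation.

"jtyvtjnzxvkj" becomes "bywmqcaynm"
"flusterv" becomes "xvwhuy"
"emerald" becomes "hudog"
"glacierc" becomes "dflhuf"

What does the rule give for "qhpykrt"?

sbnuw

Looking at the pairs, the operation is to shift every letter 3 places forward in the alphabet (wrapping around), then delete the first 2 characters.
On "qhpykrt": the first step gives "tksbnuw", and the second then gives "sbnuw".
(Check on "jtyvtjnzxvkj": → "mwbywmqcaynm" → "bywmqcaynm" ✓)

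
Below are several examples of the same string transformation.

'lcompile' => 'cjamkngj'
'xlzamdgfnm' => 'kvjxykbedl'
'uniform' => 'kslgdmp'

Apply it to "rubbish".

fpszzgq

Each output is the input with this applied: move the last character to the front, then shift every letter 2 places backward in the alphabet (wrapping around).
For "rubbish", step one produces "hrubbis"; step two turns that into "fpszzgq".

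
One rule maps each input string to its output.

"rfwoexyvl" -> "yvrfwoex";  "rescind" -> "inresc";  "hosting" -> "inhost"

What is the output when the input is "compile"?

ilcomp

Each output is the input with this applied: delete the last character, then move the last 2 characters to the front (rotate right by 2).
Working it through for "compile": intermediate "compil", final "ilcomp".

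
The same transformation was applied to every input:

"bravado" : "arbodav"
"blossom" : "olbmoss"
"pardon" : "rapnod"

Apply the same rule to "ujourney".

ojuyenru

Looking at the pairs, the operation is to reverse the string, then move the last 3 characters to the front (rotate right by 3).
Working it through for "ujourney": intermediate "yenruoju", final "ojuyenru".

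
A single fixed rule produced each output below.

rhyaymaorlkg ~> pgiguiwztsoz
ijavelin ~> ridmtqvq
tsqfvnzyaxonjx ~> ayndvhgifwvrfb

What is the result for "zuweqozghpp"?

Each output is the input with this applied: move the first character to the end, then shift every letter 8 places forward in the alphabet (wrapping around).
"zuweqozghpp" → "uweqozghppz" → "cemywhopxxh".

cemywhopxxh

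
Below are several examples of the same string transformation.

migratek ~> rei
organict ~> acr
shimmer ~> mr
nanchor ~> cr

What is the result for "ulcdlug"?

What's happening: move the first 2 characters to the end (rotate left by 2), then keep one character in every 3, starting at position 2 (positions 2nd, 5th, 8th, ...).
On "ulcdlug": the first step gives "cdlugul", and the second then gives "dg".

dg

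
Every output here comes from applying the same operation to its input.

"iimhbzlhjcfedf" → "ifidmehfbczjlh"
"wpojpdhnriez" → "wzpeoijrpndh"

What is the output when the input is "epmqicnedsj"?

Rule — take characters alternately from the front and the back (1st, last, 2nd, 2nd-last, ...).
"epmqicnedsj" → "ejpsmdqeinc".

ejpsmdqeinc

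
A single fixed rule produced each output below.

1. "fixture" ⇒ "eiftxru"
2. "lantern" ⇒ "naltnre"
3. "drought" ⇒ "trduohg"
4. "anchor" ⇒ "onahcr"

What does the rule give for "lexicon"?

nelixoc

The pattern: swap each adjacent pair of characters (1↔2, 3↔4, ...), then move the last character to the front.
Starting from "lexicon": after the first operation, "elixocn"; after the second, "nelixoc".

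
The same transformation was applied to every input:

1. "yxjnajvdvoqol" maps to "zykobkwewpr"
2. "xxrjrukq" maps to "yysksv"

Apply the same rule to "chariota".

The transformation: delete the last 2 characters, then shift every letter 1 place forward in the alphabet (wrapping around).
Working it through for "chariota": intermediate "chario", final "dibsjp".
(Check on "yxjnajvdvoqol": → "yxjnajvdvoq" → "zykobkwewpr" ✓)

dibsjp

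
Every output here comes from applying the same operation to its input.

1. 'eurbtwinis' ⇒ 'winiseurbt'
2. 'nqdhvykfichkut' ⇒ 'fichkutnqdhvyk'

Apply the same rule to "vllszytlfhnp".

tlfhnpvllszy

The rule is to swap the front and back halves of the string.
On "vllszytlfhnp" that produces "tlfhnpvllszy".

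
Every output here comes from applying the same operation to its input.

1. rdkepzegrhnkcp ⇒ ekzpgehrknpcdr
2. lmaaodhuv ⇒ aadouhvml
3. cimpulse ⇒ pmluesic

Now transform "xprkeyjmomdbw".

kryemjmobdwpx

In each case the input is transformed by: swap each adjacent pair of characters (1↔2, 3↔4, ...), then move the first 2 characters to the end (rotate left by 2).
So "xprkeyjmomdbw" becomes "kryemjmobdwpx".
(Check on "lmaaodhuv": → "mlaadouhv" → "aadouhvml" ✓)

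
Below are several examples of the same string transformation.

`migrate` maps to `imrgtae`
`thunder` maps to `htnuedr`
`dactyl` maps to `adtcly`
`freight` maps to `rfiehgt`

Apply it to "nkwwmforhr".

knwwfmrorh

Each output is the input with this applied: swap each adjacent pair of characters (1↔2, 3↔4, ...).
For "nkwwmforhr" the result is "knwwfmrorh".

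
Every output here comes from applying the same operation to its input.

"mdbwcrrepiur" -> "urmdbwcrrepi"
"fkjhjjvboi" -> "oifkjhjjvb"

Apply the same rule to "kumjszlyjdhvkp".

What's happening: move the last 2 characters to the front (rotate right by 2).
Applying that to "kumjszlyjdhvkp" gives "kpkumjszlyjdhv".

kpkumjszlyjdhv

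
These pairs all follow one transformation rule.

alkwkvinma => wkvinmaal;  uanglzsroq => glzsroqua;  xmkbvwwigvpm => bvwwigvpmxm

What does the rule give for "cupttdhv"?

Looking at the pairs, the operation is to move the first 3 characters to the end (rotate left by 3), then delete the last character.
On "cupttdhv": the first step gives "ttdhvcup", and the second then gives "ttdhvcu".

ttdhvcu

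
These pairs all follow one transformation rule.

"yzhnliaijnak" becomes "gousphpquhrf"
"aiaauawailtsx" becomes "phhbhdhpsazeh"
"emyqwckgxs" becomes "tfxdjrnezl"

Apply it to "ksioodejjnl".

zpvvklqqusr

The rule is to move the first character to the end, then shift every letter 7 places forward in the alphabet (wrapping around).
Starting from "ksioodejjnl": after the first operation, "sioodejjnlk"; after the second, "zpvvklqqusr".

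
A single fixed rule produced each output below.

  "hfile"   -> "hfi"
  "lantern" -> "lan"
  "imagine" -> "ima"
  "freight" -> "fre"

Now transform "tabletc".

Each output is the input with this applied: keep only the first 3 characters.
"tabletc" → "tab".

tab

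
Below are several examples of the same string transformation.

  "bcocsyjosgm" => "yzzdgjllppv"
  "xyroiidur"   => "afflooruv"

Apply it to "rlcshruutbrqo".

The transformation: sort the characters into alphabetical order, then shift every letter 3 places backward in the alphabet (wrapping around).
"rlcshruutbrqo" → "bchloqrrrstuu" → "yzeilnooopqrr".

yzeilnooopqrr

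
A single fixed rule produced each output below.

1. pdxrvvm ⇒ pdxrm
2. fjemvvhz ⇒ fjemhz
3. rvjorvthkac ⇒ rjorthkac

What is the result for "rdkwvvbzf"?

The transformation: remove every "v".
On "rdkwvvbzf" that produces "rdkwbzf".

rdkwbzf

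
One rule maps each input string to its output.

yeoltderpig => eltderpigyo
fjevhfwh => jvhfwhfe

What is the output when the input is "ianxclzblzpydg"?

Looking at the pairs, the operation is to move the first 2 characters to the end (rotate left by 2), then swap the first and last characters.
Starting from "ianxclzblzpydg": after the first operation, "nxclzblzpydgia"; after the second, "axclzblzpydgin".
(Check on "fjevhfwh": → "evhfwhfj" → "jvhfwhfe" ✓)

axclzblzpydgin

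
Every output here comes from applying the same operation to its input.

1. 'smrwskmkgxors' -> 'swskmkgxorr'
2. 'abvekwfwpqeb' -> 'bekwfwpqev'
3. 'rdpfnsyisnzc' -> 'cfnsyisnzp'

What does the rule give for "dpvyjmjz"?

Each output is the input with this applied: delete the first 2 characters, then swap the first and last characters.
"dpvyjmjz" → "vyjmjz" → "zyjmjv".

zyjmjv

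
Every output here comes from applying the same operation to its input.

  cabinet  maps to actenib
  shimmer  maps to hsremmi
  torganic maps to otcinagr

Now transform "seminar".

Each output is the input with this applied: reverse the string, then move the last 2 characters to the front (rotate right by 2).
Applying both steps to "seminar": "ranimes", then "esranim".

esranim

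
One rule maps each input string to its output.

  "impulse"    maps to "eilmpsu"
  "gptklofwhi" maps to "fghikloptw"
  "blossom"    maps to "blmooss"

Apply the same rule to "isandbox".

The pattern: sort the characters into alphabetical order.
On "isandbox" that produces "abdinosx".

abdinosx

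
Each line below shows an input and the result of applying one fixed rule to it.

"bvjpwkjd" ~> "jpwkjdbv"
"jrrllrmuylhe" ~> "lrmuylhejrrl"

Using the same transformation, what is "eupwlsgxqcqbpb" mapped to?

sgxqcqbpbeupwl

In each case the input is transformed by: move the last 2 characters to the front (rotate right by 2), then swap the front and back halves of the string.
Starting from "eupwlsgxqcqbpb": after the first operation, "pbeupwlsgxqcqb"; after the second, "sgxqcqbpbeupwl".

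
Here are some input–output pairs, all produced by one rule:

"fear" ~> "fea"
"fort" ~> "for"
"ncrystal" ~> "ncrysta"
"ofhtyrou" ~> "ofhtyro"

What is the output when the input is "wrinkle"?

wrinkl

The rule is to delete the last character.
On "wrinkle" that produces "wrinkl".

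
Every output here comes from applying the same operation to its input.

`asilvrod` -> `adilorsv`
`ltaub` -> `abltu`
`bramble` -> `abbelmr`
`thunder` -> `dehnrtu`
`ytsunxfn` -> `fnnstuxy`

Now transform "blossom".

blmooss

The transformation: sort the characters into alphabetical order.
So "blossom" becomes "blmooss".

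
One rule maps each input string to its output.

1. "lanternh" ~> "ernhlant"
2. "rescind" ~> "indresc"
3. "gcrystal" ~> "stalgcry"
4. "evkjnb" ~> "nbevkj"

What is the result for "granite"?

The pattern: move the first character to the end, then move the first 3 characters to the end (rotate left by 3).
"granite" → "raniteg" → "itegran".

itegran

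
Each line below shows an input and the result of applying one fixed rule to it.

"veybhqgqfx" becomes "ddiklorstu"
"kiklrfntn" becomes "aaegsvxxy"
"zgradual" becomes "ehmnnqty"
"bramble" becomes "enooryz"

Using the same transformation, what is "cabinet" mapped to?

Each output is the input with this applied: shift every letter 13 places forward in the alphabet (wrapping around) — i.e. ROT13, then sort the characters into alphabetical order.
"cabinet" → "pnovarg" → "agnoprv".

agnoprv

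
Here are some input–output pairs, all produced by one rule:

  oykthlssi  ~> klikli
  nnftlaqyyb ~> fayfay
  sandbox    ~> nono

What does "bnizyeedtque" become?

Each output is the input with this applied: keep one character in every 3, starting at position 3 (positions 3rd, 6th, 9th, ...), then write the whole string twice.
For "bnizyeedtque", step one produces "iete"; step two turns that into "ieteiete".

ieteiete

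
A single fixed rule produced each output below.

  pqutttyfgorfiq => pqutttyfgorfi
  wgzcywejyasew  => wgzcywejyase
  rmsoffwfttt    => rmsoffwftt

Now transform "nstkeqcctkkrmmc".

nstkeqcctkkrmm

What's happening: delete the last character.
"nstkeqcctkkrmmc" → "nstkeqcctkkrmm".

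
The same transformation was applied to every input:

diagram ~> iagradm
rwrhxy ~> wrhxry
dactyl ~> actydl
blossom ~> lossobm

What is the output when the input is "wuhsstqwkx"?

uhsstqwkwx

The transformation: swap the first and last characters, then move the first character to the end.
On "wuhsstqwkx" that produces "uhsstqwkwx".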